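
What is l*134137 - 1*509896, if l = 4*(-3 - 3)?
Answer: -3729184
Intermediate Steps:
l = -24 (l = 4*(-6) = -24)
l*134137 - 1*509896 = -24*134137 - 1*509896 = -3219288 - 509896 = -3729184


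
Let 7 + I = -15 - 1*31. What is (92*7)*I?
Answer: -34132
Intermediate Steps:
I = -53 (I = -7 + (-15 - 1*31) = -7 + (-15 - 31) = -7 - 46 = -53)
(92*7)*I = (92*7)*(-53) = 644*(-53) = -34132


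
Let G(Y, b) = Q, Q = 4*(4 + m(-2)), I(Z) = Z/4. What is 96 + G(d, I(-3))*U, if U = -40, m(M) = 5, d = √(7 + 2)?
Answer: -1344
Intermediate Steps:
I(Z) = Z/4 (I(Z) = Z*(¼) = Z/4)
d = 3 (d = √9 = 3)
Q = 36 (Q = 4*(4 + 5) = 4*9 = 36)
G(Y, b) = 36
96 + G(d, I(-3))*U = 96 + 36*(-40) = 96 - 1440 = -1344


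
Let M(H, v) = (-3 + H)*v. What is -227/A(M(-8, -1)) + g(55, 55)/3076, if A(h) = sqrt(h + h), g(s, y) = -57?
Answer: -57/3076 - 227*sqrt(22)/22 ≈ -48.415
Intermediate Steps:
M(H, v) = v*(-3 + H)
A(h) = sqrt(2)*sqrt(h) (A(h) = sqrt(2*h) = sqrt(2)*sqrt(h))
-227/A(M(-8, -1)) + g(55, 55)/3076 = -227*sqrt(22)/22 - 57/3076 = -57/3076 - 227*sqrt(22)/22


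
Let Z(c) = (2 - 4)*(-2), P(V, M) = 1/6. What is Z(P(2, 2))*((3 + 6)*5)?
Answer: 180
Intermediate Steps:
P(V, M) = ⅙
Z(c) = 4 (Z(c) = -2*(-2) = 4)
Z(P(2, 2))*((3 + 6)*5) = 4*((3 + 6)*5) = 4*(9*5) = 4*45 = 180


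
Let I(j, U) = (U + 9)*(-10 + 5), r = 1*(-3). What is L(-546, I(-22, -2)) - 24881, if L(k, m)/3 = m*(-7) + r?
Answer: -24155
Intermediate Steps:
r = -3
I(j, U) = -45 - 5*U (I(j, U) = (9 + U)*(-5) = -45 - 5*U)
L(k, m) = -9 - 21*m (L(k, m) = 3*(m*(-7) - 3) = 3*(-7*m - 3) = 3*(-3 - 7*m) = -9 - 21*m)
L(-546, I(-22, -2)) - 24881 = (-9 - 21*(-45 - 5*(-2))) - 24881 = (-9 - 21*(-45 + 10)) - 24881 = (-9 - 21*(-35)) - 24881 = (-9 + 735) - 24881 = 726 - 24881 = -24155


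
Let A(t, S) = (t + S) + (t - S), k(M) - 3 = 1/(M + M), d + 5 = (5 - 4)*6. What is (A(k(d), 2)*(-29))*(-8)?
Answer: 1624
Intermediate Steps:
d = 1 (d = -5 + (5 - 4)*6 = -5 + 1*6 = -5 + 6 = 1)
k(M) = 3 + 1/(2*M) (k(M) = 3 + 1/(M + M) = 3 + 1/(2*M))
A(t, S) = 2*t (A(t, S) = (S + t) + (t - S) = 2*t)
(A(k(d), 2)*(-29))*(-8) = ((2*(3 + (½)/1))*(-29))*(-8) = ((2*(3 + (½)*1))*(-29))*(-8) = ((2*(3 + ½))*(-29))*(-8) = ((2*(7/2))*(-29))*(-8) = (7*(-29))*(-8) = -203*(-8) = 1624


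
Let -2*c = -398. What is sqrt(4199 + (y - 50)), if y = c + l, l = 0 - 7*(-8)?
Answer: 2*sqrt(1101) ≈ 66.363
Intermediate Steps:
c = 199 (c = -1/2*(-398) = 199)
l = 56 (l = 0 + 56 = 56)
y = 255 (y = 199 + 56 = 255)
sqrt(4199 + (y - 50)) = sqrt(4199 + (255 - 50)) = sqrt(4199 + 205) = sqrt(4404) = 2*sqrt(1101)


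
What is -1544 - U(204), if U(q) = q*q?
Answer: -43160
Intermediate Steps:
U(q) = q**2
-1544 - U(204) = -1544 - 1*204**2 = -1544 - 1*41616 = -1544 - 41616 = -43160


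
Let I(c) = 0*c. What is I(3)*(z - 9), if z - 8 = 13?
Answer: 0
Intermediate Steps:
I(c) = 0
z = 21 (z = 8 + 13 = 21)
I(3)*(z - 9) = 0*(21 - 9) = 0*12 = 0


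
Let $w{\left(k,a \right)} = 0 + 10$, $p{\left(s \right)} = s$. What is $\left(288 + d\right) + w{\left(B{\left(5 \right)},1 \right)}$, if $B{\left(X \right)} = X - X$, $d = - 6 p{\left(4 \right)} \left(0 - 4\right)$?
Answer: $394$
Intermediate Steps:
$d = 96$ ($d = \left(-6\right) 4 \left(0 - 4\right) = - 24 \left(0 - 4\right) = \left(-24\right) \left(-4\right) = 96$)
$B{\left(X \right)} = 0$
$w{\left(k,a \right)} = 10$
$\left(288 + d\right) + w{\left(B{\left(5 \right)},1 \right)} = \left(288 + 96\right) + 10 = 384 + 10 = 394$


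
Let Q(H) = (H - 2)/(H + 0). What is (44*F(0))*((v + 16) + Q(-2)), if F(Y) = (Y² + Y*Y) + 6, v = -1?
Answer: 4488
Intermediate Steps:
Q(H) = (-2 + H)/H
F(Y) = 6 + 2*Y² (F(Y) = (Y² + Y²) + 6 = 2*Y² + 6 = 6 + 2*Y²)
(44*F(0))*((v + 16) + Q(-2)) = (44*(6 + 2*0²))*((-1 + 16) + (-2 - 2)/(-2)) = (44*(6 + 2*0))*(15 - ½*(-4)) = (44*(6 + 0))*(15 + 2) = (44*6)*17 = 264*17 = 4488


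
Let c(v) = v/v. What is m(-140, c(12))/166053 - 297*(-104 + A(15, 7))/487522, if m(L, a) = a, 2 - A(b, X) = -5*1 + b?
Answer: 394576751/5782463619 ≈ 0.068237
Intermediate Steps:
A(b, X) = 7 - b (A(b, X) = 2 - (-5*1 + b) = 2 - (-5 + b) = 2 + (5 - b) = 7 - b)
c(v) = 1
m(-140, c(12))/166053 - 297*(-104 + A(15, 7))/487522 = 1/166053 - 297*(-104 + (7 - 1*15))/487522 = 1*(1/166053) - 297*(-104 + (7 - 15))*(1/487522) = 1/166053 - 297*(-104 - 8)*(1/487522) = 1/166053 - 297*(-112)*(1/487522) = 1/166053 + 33264*(1/487522) = 1/166053 + 2376/34823 = 394576751/5782463619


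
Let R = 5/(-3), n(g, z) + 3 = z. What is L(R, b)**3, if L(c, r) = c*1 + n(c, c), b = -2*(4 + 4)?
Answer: -6859/27 ≈ -254.04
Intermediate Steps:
n(g, z) = -3 + z
R = -5/3 (R = 5*(-1/3) = -5/3 ≈ -1.6667)
b = -16 (b = -2*8 = -16)
L(c, r) = -3 + 2*c (L(c, r) = c*1 + (-3 + c) = c + (-3 + c) = -3 + 2*c)
L(R, b)**3 = (-3 + 2*(-5/3))**3 = (-3 - 10/3)**3 = (-19/3)**3 = -6859/27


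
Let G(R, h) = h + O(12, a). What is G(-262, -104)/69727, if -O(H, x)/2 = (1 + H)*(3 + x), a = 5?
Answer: -312/69727 ≈ -0.0044746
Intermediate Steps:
O(H, x) = -2*(1 + H)*(3 + x)
G(R, h) = -208 + h (G(R, h) = h + (-6 - 6*12 - 2*5 - 2*12*5) = h + (-6 - 72 - 10 - 120) = h - 208 = -208 + h)
G(-262, -104)/69727 = (-208 - 104)/69727 = -312*1/69727 = -312/69727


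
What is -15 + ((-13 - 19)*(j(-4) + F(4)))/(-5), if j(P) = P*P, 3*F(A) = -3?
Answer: 81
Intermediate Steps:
F(A) = -1 (F(A) = (⅓)*(-3) = -1)
j(P) = P²
-15 + ((-13 - 19)*(j(-4) + F(4)))/(-5) = -15 + ((-13 - 19)*((-4)² - 1))/(-5) = -15 - 32*(16 - 1)*(-⅕) = -15 - 32*15*(-⅕) = -15 - 480*(-⅕) = -15 + 96 = 81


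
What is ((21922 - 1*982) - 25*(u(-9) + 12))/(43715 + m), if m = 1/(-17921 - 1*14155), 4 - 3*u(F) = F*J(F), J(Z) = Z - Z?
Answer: 660979440/1402202339 ≈ 0.47139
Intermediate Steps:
J(Z) = 0
u(F) = 4/3 (u(F) = 4/3 - F*0/3 = 4/3 - 1/3*0 = 4/3 + 0 = 4/3)
m = -1/32076 (m = 1/(-17921 - 14155) = 1/(-32076) = -1/32076 ≈ -3.1176e-5)
((21922 - 1*982) - 25*(u(-9) + 12))/(43715 + m) = ((21922 - 1*982) - 25*(4/3 + 12))/(43715 - 1/32076) = ((21922 - 982) - 25*40/3)/(1402202339/32076) = (20940 - 1000/3)*(32076/1402202339) = (61820/3)*(32076/1402202339) = 660979440/1402202339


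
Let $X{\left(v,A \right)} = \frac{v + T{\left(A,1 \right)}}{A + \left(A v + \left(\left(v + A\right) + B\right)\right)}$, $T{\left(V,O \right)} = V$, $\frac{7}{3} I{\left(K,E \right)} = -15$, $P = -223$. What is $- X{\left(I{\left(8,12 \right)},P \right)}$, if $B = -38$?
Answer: $\frac{803}{3301} \approx 0.24326$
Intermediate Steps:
$I{\left(K,E \right)} = - \frac{45}{7}$ ($I{\left(K,E \right)} = \frac{3}{7} \left(-15\right) = - \frac{45}{7}$)
$X{\left(v,A \right)} = \frac{A + v}{-38 + v + 2 A + A v}$ ($X{\left(v,A \right)} = \frac{v + A}{A - \left(38 - A - v - A v\right)} = \frac{A + v}{A - \left(38 - A - v - A v\right)} = \frac{A + v}{A + \left(A v + \left(-38 + A + v\right)\right)} = \frac{A + v}{A + \left(-38 + A + v + A v\right)} = \frac{A + v}{-38 + v + 2 A + A v}$)
$- X{\left(I{\left(8,12 \right)},P \right)} = - \frac{-223 - \frac{45}{7}}{-38 - \frac{45}{7} + 2 \left(-223\right) - - \frac{10035}{7}} = - \frac{-1606}{\left(-38 - \frac{45}{7} - 446 + \frac{10035}{7}\right) 7} = - \frac{-1606}{\frac{6602}{7} \cdot 7} = - \frac{7 \left(-1606\right)}{6602 \cdot 7} = \left(-1\right) \left(- \frac{803}{3301}\right) = \frac{803}{3301}$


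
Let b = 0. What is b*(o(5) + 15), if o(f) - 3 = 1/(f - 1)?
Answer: 0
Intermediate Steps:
o(f) = 3 + 1/(-1 + f) (o(f) = 3 + 1/(f - 1) = 3 + 1/(-1 + f))
b*(o(5) + 15) = 0*((-2 + 3*5)/(-1 + 5) + 15) = 0*((-2 + 15)/4 + 15) = 0*((¼)*13 + 15) = 0*(13/4 + 15) = 0*(73/4) = 0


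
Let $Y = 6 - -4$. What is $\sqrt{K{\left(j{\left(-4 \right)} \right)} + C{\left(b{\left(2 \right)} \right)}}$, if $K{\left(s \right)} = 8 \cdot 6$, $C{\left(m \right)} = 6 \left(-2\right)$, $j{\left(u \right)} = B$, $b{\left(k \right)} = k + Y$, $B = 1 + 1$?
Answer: $6$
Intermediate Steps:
$Y = 10$ ($Y = 6 + 4 = 10$)
$B = 2$
$b{\left(k \right)} = 10 + k$ ($b{\left(k \right)} = k + 10 = 10 + k$)
$j{\left(u \right)} = 2$
$C{\left(m \right)} = -12$
$K{\left(s \right)} = 48$
$\sqrt{K{\left(j{\left(-4 \right)} \right)} + C{\left(b{\left(2 \right)} \right)}} = \sqrt{48 - 12} = \sqrt{36} = 6$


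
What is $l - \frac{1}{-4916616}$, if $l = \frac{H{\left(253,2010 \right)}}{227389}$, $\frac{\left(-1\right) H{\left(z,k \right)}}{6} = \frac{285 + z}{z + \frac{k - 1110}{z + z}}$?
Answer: $- \frac{4000664353793}{72064156157527416} \approx -5.5515 \cdot 10^{-5}$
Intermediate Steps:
$H{\left(z,k \right)} = - \frac{6 \left(285 + z\right)}{z + \frac{-1110 + k}{2 z}}$ ($H{\left(z,k \right)} = - 6 \frac{285 + z}{z + \frac{k - 1110}{z + z}} = - 6 \frac{285 + z}{z + \frac{-1110 + k}{2 z}} = - \frac{6 \left(285 + z\right)}{z + \frac{-1110 + k}{2 z}}$)
$l = - \frac{816684}{14657267551}$ ($l = \frac{\left(-12\right) 253 \frac{1}{-1110 + 2010 + 2 \cdot 253^{2}} \left(285 + 253\right)}{227389} = \left(-12\right) 253 \frac{1}{-1110 + 2010 + 2 \cdot 64009} \cdot 538 \cdot \frac{1}{227389} = \left(-12\right) 253 \frac{1}{-1110 + 2010 + 128018} \cdot 538 \cdot \frac{1}{227389} = \left(-12\right) 253 \cdot \frac{1}{128918} \cdot 538 \cdot \frac{1}{227389} = \left(- \frac{816684}{64459}\right) \frac{1}{227389} = - \frac{816684}{14657267551} \approx -5.5719 \cdot 10^{-5}$)
$l - \frac{1}{-4916616} = - \frac{816684}{14657267551} - \frac{1}{-4916616} = - \frac{816684}{14657267551} - - \frac{1}{4916616} = - \frac{816684}{14657267551} + \frac{1}{4916616} = - \frac{4000664353793}{72064156157527416}$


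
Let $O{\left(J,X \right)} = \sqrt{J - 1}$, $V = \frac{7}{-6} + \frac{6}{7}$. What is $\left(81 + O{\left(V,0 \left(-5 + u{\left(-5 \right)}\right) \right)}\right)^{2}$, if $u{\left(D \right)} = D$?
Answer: $\frac{\left(3402 + i \sqrt{2310}\right)^{2}}{1764} \approx 6559.7 + 185.38 i$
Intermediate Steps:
$V = - \frac{13}{42}$ ($V = 7 \left(- \frac{1}{6}\right) + 6 \cdot \frac{1}{7} = - \frac{7}{6} + \frac{6}{7} = - \frac{13}{42} \approx -0.30952$)
$O{\left(J,X \right)} = \sqrt{-1 + J}$
$\left(81 + O{\left(V,0 \left(-5 + u{\left(-5 \right)}\right) \right)}\right)^{2} = \left(81 + \sqrt{-1 - \frac{13}{42}}\right)^{2} = \left(81 + \sqrt{- \frac{55}{42}}\right)^{2} = \left(81 + \frac{i \sqrt{2310}}{42}\right)^{2}$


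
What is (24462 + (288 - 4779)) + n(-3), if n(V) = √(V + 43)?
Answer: 19971 + 2*√10 ≈ 19977.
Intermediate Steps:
n(V) = √(43 + V)
(24462 + (288 - 4779)) + n(-3) = (24462 + (288 - 4779)) + √(43 - 3) = (24462 - 4491) + √40 = 19971 + 2*√10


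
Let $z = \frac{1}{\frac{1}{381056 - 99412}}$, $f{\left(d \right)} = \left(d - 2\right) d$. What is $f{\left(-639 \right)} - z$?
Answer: $127955$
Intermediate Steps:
$f{\left(d \right)} = d \left(-2 + d\right)$ ($f{\left(d \right)} = \left(-2 + d\right) d = d \left(-2 + d\right)$)
$z = 281644$ ($z = \frac{1}{\frac{1}{281644}} = 281644$)
$f{\left(-639 \right)} - z = - 639 \left(-2 - 639\right) - 281644 = \left(-639\right) \left(-641\right) - 281644 = 409599 - 281644 = 127955$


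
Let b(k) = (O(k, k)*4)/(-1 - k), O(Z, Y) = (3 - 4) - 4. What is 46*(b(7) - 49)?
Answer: -2139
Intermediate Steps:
O(Z, Y) = -5 (O(Z, Y) = -1 - 4 = -5)
b(k) = -20/(-1 - k) (b(k) = (-5*4)/(-1 - k) = -20/(-1 - k))
46*(b(7) - 49) = 46*(20/(1 + 7) - 49) = 46*(20/8 - 49) = 46*(20*(1/8) - 49) = 46*(5/2 - 49) = 46*(-93/2) = -2139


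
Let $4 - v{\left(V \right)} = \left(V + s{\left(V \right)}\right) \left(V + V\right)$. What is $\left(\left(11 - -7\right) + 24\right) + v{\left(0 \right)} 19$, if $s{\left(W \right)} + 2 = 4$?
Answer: $118$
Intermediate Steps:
$s{\left(W \right)} = 2$ ($s{\left(W \right)} = -2 + 4 = 2$)
$v{\left(V \right)} = 4 - 2 V \left(2 + V\right)$ ($v{\left(V \right)} = 4 - \left(V + 2\right) \left(V + V\right) = 4 - \left(2 + V\right) 2 V = 4 - 2 V \left(2 + V\right)$)
$\left(\left(11 - -7\right) + 24\right) + v{\left(0 \right)} 19 = \left(\left(11 - -7\right) + 24\right) + \left(4 - 0 - 2 \cdot 0^{2}\right) 19 = \left(\left(11 + 7\right) + 24\right) + \left(4 + 0 - 0\right) 19 = \left(18 + 24\right) + \left(4 + 0 + 0\right) 19 = 42 + 4 \cdot 19 = 42 + 76 = 118$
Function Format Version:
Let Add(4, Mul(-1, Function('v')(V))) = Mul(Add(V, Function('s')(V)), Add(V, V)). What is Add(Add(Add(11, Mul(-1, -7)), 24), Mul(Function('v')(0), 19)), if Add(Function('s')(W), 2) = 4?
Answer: 118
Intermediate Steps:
Function('s')(W) = 2 (Function('s')(W) = Add(-2, 4) = 2)
Function('v')(V) = Add(4, Mul(-2, V, Add(2, V))) (Function('v')(V) = Add(4, Mul(-1, Mul(Add(V, 2), Add(V, V)))) = Add(4, Mul(-1, Mul(Add(2, V), Mul(2, V)))) = Add(4, Mul(-1, Mul(2, V, Add(2, V)))) = Add(4, Mul(-2, V, Add(2, V))))
Add(Add(Add(11, Mul(-1, -7)), 24), Mul(Function('v')(0), 19)) = Add(Add(Add(11, Mul(-1, -7)), 24), Mul(Add(4, Mul(-4, 0), Mul(-2, Pow(0, 2))), 19)) = Add(Add(Add(11, 7), 24), Mul(Add(4, 0, Mul(-2, 0)), 19)) = Add(Add(18, 24), Mul(Add(4, 0, 0), 19)) = Add(42, Mul(4, 19)) = Add(42, 76) = 118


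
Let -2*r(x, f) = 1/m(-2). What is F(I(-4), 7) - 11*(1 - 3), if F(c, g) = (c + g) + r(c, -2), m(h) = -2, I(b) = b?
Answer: 101/4 ≈ 25.250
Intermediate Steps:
r(x, f) = ¼ (r(x, f) = -½/(-2) = -½*(-½) = ¼)
F(c, g) = ¼ + c + g (F(c, g) = (c + g) + ¼ = ¼ + c + g)
F(I(-4), 7) - 11*(1 - 3) = (¼ - 4 + 7) - 11*(1 - 3) = 13/4 - 11*(-2) = 13/4 + 22 = 101/4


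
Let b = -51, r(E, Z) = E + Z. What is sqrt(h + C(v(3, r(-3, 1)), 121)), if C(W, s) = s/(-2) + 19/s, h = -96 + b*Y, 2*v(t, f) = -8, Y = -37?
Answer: sqrt(837638)/22 ≈ 41.601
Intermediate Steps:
v(t, f) = -4 (v(t, f) = (1/2)*(-8) = -4)
h = 1791 (h = -96 - 51*(-37) = -96 + 1887 = 1791)
C(W, s) = 19/s - s/2 (C(W, s) = s*(-1/2) + 19/s = -s/2 + 19/s = 19/s - s/2)
sqrt(h + C(v(3, r(-3, 1)), 121)) = sqrt(1791 + (19/121 - 1/2*121)) = sqrt(1791 + (19*(1/121) - 121/2)) = sqrt(1791 + (19/121 - 121/2)) = sqrt(1791 - 14603/242) = sqrt(418819/242) = sqrt(837638)/22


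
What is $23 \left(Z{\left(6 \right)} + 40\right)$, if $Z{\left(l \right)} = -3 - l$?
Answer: $713$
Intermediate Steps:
$23 \left(Z{\left(6 \right)} + 40\right) = 23 \left(\left(-3 - 6\right) + 40\right) = 23 \left(-9 + 40\right) = 23 \cdot 31 = 713$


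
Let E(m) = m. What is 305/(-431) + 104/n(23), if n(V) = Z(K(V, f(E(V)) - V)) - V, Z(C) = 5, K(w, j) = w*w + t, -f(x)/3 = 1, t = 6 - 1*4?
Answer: -25157/3879 ≈ -6.4854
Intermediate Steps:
t = 2 (t = 6 - 4 = 2)
f(x) = -3 (f(x) = -3*1 = -3)
K(w, j) = 2 + w**2 (K(w, j) = w*w + 2 = w**2 + 2 = 2 + w**2)
n(V) = 5 - V
305/(-431) + 104/n(23) = 305/(-431) + 104/(5 - 1*23) = 305*(-1/431) + 104/(5 - 23) = -305/431 + 104/(-18) = -305/431 + 104*(-1/18) = -305/431 - 52/9 = -25157/3879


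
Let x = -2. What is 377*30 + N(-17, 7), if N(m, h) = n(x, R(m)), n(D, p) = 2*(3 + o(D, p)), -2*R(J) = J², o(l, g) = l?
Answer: 11312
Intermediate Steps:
R(J) = -J²/2
n(D, p) = 6 + 2*D (n(D, p) = 2*(3 + D) = 6 + 2*D)
N(m, h) = 2 (N(m, h) = 6 + 2*(-2) = 6 - 4 = 2)
377*30 + N(-17, 7) = 377*30 + 2 = 11310 + 2 = 11312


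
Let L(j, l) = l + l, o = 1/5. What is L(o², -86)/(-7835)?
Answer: 172/7835 ≈ 0.021953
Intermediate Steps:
o = ⅕ ≈ 0.20000
L(j, l) = 2*l
L(o², -86)/(-7835) = (2*(-86))/(-7835) = -172*(-1/7835) = 172/7835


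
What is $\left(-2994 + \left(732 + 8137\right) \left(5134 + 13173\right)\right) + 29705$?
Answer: $162391494$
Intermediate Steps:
$\left(-2994 + \left(732 + 8137\right) \left(5134 + 13173\right)\right) + 29705 = \left(-2994 + 8869 \cdot 18307\right) + 29705 = \left(-2994 + 162364783\right) + 29705 = 162361789 + 29705 = 162391494$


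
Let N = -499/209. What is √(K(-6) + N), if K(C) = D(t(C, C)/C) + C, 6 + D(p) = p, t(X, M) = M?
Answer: I*√584782/209 ≈ 3.6589*I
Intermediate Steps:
N = -499/209 (N = -499*1/209 = -499/209 ≈ -2.3876)
D(p) = -6 + p
K(C) = -5 + C (K(C) = (-6 + C/C) + C = (-6 + 1) + C = -5 + C)
√(K(-6) + N) = √((-5 - 6) - 499/209) = √(-11 - 499/209) = √(-2798/209) = I*√584782/209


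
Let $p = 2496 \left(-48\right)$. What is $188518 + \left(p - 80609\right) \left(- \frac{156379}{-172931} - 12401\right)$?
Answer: $\frac{429798989523242}{172931} \approx 2.4854 \cdot 10^{9}$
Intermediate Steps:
$p = -119808$
$188518 + \left(p - 80609\right) \left(- \frac{156379}{-172931} - 12401\right) = 188518 + \left(-119808 - 80609\right) \left(- \frac{156379}{-172931} - 12401\right) = 188518 - 200417 \left(\left(-156379\right) \left(- \frac{1}{172931}\right) - 12401\right) = 188518 - 200417 \left(\frac{156379}{172931} - 12401\right) = 188518 - - \frac{429766388916984}{172931} = 188518 + \frac{429766388916984}{172931} = \frac{429798989523242}{172931}$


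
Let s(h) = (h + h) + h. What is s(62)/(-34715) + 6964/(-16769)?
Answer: -244874294/582135835 ≈ -0.42065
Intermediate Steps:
s(h) = 3*h (s(h) = 2*h + h = 3*h)
s(62)/(-34715) + 6964/(-16769) = (3*62)/(-34715) + 6964/(-16769) = 186*(-1/34715) + 6964*(-1/16769) = -186/34715 - 6964/16769 = -244874294/582135835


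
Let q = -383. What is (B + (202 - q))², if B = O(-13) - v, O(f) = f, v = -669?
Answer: 1540081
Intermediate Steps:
B = 656 (B = -13 - 1*(-669) = -13 + 669 = 656)
(B + (202 - q))² = (656 + (202 - 1*(-383)))² = (656 + (202 + 383))² = (656 + 585)² = 1241² = 1540081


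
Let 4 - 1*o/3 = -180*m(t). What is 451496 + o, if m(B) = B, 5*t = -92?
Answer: 441572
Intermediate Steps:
t = -92/5 (t = (1/5)*(-92) = -92/5 ≈ -18.400)
o = -9924 (o = 12 - (-540)*(-92)/5 = 12 - 3*3312 = 12 - 9936 = -9924)
451496 + o = 451496 - 9924 = 441572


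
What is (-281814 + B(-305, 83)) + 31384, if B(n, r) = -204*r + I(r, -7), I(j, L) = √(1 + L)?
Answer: -267362 + I*√6 ≈ -2.6736e+5 + 2.4495*I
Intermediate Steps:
B(n, r) = -204*r + I*√6 (B(n, r) = -204*r + √(1 - 7) = -204*r + √(-6) = -204*r + I*√6)
(-281814 + B(-305, 83)) + 31384 = (-281814 + (-204*83 + I*√6)) + 31384 = (-281814 + (-16932 + I*√6)) + 31384 = (-298746 + I*√6) + 31384 = -267362 + I*√6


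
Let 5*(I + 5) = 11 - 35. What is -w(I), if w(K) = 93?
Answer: -93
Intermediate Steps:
I = -49/5 (I = -5 + (11 - 35)/5 = -5 + (⅕)*(-24) = -5 - 24/5 = -49/5 ≈ -9.8000)
-w(I) = -1*93 = -93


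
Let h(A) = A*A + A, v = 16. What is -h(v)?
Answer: -272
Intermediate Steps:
h(A) = A + A² (h(A) = A² + A = A + A²)
-h(v) = -16*(1 + 16) = -16*17 = -1*272 = -272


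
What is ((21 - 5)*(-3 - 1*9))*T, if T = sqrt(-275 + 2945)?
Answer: -192*sqrt(2670) ≈ -9921.0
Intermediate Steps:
T = sqrt(2670) ≈ 51.672
((21 - 5)*(-3 - 1*9))*T = ((21 - 5)*(-3 - 1*9))*sqrt(2670) = (16*(-3 - 9))*sqrt(2670) = (16*(-12))*sqrt(2670) = -192*sqrt(2670)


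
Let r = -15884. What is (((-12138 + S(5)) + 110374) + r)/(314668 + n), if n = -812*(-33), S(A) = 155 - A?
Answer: 41251/170732 ≈ 0.24161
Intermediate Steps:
n = 26796
(((-12138 + S(5)) + 110374) + r)/(314668 + n) = (((-12138 + (155 - 1*5)) + 110374) - 15884)/(314668 + 26796) = (((-12138 + (155 - 5)) + 110374) - 15884)/341464 = (((-12138 + 150) + 110374) - 15884)*(1/341464) = ((-11988 + 110374) - 15884)*(1/341464) = (98386 - 15884)*(1/341464) = 82502*(1/341464) = 41251/170732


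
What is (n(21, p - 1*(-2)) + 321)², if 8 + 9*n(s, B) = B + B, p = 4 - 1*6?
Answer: 8300161/81 ≈ 1.0247e+5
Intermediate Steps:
p = -2 (p = 4 - 6 = -2)
n(s, B) = -8/9 + 2*B/9 (n(s, B) = -8/9 + (B + B)/9 = -8/9 + (2*B)/9 = -8/9 + 2*B/9)
(n(21, p - 1*(-2)) + 321)² = ((-8/9 + 2*(-2 - 1*(-2))/9) + 321)² = ((-8/9 + 2*(-2 + 2)/9) + 321)² = ((-8/9 + (2/9)*0) + 321)² = ((-8/9 + 0) + 321)² = (-8/9 + 321)² = (2881/9)² = 8300161/81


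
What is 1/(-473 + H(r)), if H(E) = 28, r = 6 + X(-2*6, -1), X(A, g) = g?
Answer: -1/445 ≈ -0.0022472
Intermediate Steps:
r = 5 (r = 6 - 1 = 5)
1/(-473 + H(r)) = 1/(-473 + 28) = 1/(-445) = -1/445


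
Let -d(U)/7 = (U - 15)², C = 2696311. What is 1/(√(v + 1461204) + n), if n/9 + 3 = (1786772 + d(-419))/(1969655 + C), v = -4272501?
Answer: -5260728131749/566854122001857622 - 604756630921*I*√2811297/1700562366005572866 ≈ -9.2806e-6 - 0.00059627*I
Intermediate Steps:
d(U) = -7*(-15 + U)² (d(U) = -7*(U - 15)² = -7*(-15 + U)²)
n = -20294427/777661 (n = -27 + 9*((1786772 - 7*(-15 - 419)²)/(1969655 + 2696311)) = -27 + 9*((1786772 - 7*(-434)²)/4665966) = -27 + 9*((1786772 - 7*188356)*(1/4665966)) = -27 + 9*((1786772 - 1318492)*(1/4665966)) = -27 + 9*(468280*(1/4665966)) = -27 + 9*(234140/2332983) = -27 + 702420/777661 = -20294427/777661 ≈ -26.097)
1/(√(v + 1461204) + n) = 1/(√(-4272501 + 1461204) - 20294427/777661) = 1/(√(-2811297) - 20294427/777661) = 1/(I*√2811297 - 20294427/777661) = 1/(-20294427/777661 + I*√2811297)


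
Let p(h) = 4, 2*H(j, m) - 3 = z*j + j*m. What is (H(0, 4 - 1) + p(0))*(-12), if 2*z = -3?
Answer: -66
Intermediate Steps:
z = -3/2 (z = (1/2)*(-3) = -3/2 ≈ -1.5000)
H(j, m) = 3/2 - 3*j/4 + j*m/2 (H(j, m) = 3/2 + (-3*j/2 + j*m)/2 = 3/2 + (-3*j/4 + j*m/2) = 3/2 - 3*j/4 + j*m/2)
(H(0, 4 - 1) + p(0))*(-12) = ((3/2 - 3/4*0 + (1/2)*0*(4 - 1)) + 4)*(-12) = ((3/2 + 0 + (1/2)*0*3) + 4)*(-12) = ((3/2 + 0 + 0) + 4)*(-12) = (3/2 + 4)*(-12) = (11/2)*(-12) = -66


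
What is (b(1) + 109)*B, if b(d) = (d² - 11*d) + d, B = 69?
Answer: 6900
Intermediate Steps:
b(d) = d² - 10*d
(b(1) + 109)*B = (1*(-10 + 1) + 109)*69 = (1*(-9) + 109)*69 = (-9 + 109)*69 = 100*69 = 6900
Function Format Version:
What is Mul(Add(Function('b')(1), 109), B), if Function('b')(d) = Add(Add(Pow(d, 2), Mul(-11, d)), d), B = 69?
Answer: 6900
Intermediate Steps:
Function('b')(d) = Add(Pow(d, 2), Mul(-10, d))
Mul(Add(Function('b')(1), 109), B) = Mul(Add(Mul(1, Add(-10, 1)), 109), 69) = Mul(Add(Mul(1, -9), 109), 69) = Mul(Add(-9, 109), 69) = Mul(100, 69) = 6900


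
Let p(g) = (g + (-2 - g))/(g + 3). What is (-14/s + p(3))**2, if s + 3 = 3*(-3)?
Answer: 25/36 ≈ 0.69444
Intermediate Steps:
s = -12 (s = -3 + 3*(-3) = -3 - 9 = -12)
p(g) = -2/(3 + g)
(-14/s + p(3))**2 = (-14/(-12) - 2/(3 + 3))**2 = (-14*(-1/12) - 2/6)**2 = (7/6 - 2*1/6)**2 = (7/6 - 1/3)**2 = (5/6)**2 = 25/36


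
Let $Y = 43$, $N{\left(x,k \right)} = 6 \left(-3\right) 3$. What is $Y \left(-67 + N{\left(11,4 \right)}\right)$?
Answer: $-5203$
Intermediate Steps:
$N{\left(x,k \right)} = -54$ ($N{\left(x,k \right)} = \left(-18\right) 3 = -54$)
$Y \left(-67 + N{\left(11,4 \right)}\right) = 43 \left(-67 - 54\right) = 43 \left(-121\right) = -5203$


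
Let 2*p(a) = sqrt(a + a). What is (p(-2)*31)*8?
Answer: 248*I ≈ 248.0*I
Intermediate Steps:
p(a) = sqrt(2)*sqrt(a)/2 (p(a) = sqrt(a + a)/2 = sqrt(2*a)/2 = (sqrt(2)*sqrt(a))/2 = sqrt(2)*sqrt(a)/2)
(p(-2)*31)*8 = ((sqrt(2)*sqrt(-2)/2)*31)*8 = ((sqrt(2)*(I*sqrt(2))/2)*31)*8 = (I*31)*8 = (31*I)*8 = 248*I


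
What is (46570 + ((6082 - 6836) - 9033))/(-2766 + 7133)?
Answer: 36783/4367 ≈ 8.4229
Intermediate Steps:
(46570 + ((6082 - 6836) - 9033))/(-2766 + 7133) = (46570 + (-754 - 9033))/4367 = (46570 - 9787)*(1/4367) = 36783*(1/4367) = 36783/4367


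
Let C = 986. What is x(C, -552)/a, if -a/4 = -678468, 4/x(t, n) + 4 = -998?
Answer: -1/679824936 ≈ -1.4710e-9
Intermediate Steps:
x(t, n) = -2/501 (x(t, n) = 4/(-4 - 998) = 4/(-1002) = 4*(-1/1002) = -2/501)
a = 2713872 (a = -4*(-678468) = 2713872)
x(C, -552)/a = -2/501/2713872 = -2/501*1/2713872 = -1/679824936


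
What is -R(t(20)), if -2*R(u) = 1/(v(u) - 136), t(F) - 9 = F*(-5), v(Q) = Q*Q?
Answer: 1/16290 ≈ 6.1387e-5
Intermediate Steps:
v(Q) = Q**2
t(F) = 9 - 5*F (t(F) = 9 + F*(-5) = 9 - 5*F)
R(u) = -1/(2*(-136 + u**2)) (R(u) = -1/(2*(u**2 - 136)) = -1/(2*(-136 + u**2)))
-R(t(20)) = -(-1)/(-272 + 2*(9 - 5*20)**2) = -(-1)/(-272 + 2*(9 - 100)**2) = -(-1)/(-272 + 2*(-91)**2) = -(-1)/(-272 + 2*8281) = -(-1)/(-272 + 16562) = -(-1)/16290 = -1*(-1/16290) = 1/16290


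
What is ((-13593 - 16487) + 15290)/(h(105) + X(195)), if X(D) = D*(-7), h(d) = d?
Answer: 493/42 ≈ 11.738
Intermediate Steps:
X(D) = -7*D
((-13593 - 16487) + 15290)/(h(105) + X(195)) = ((-13593 - 16487) + 15290)/(105 - 7*195) = (-30080 + 15290)/(105 - 1365) = -14790/(-1260) = -14790*(-1/1260) = 493/42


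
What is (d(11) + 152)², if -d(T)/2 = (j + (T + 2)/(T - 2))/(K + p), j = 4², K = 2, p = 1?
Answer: 14364100/729 ≈ 19704.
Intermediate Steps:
j = 16
d(T) = -32/3 - 2*(2 + T)/(3*(-2 + T)) (d(T) = -2*(16 + (T + 2)/(T - 2))/(2 + 1) = -2*(16 + (2 + T)/(-2 + T))/3 = -2*(16/3 + (2 + T)/(3*(-2 + T))) = -32/3 - 2*(2 + T)/(3*(-2 + T)))
(d(11) + 152)² = (2*(30 - 17*11)/(3*(-2 + 11)) + 152)² = ((⅔)*(30 - 187)/9 + 152)² = ((⅔)*(⅑)*(-157) + 152)² = (-314/27 + 152)² = (3790/27)² = 14364100/729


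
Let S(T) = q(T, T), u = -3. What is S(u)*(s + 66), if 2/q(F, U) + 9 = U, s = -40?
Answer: -13/3 ≈ -4.3333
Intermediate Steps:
q(F, U) = 2/(-9 + U)
S(T) = 2/(-9 + T)
S(u)*(s + 66) = (2/(-9 - 3))*(-40 + 66) = (2/(-12))*26 = (2*(-1/12))*26 = -⅙*26 = -13/3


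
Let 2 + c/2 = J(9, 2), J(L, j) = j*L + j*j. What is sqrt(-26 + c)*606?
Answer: 606*sqrt(14) ≈ 2267.4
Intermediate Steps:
J(L, j) = j**2 + L*j (J(L, j) = L*j + j**2 = j**2 + L*j)
c = 40 (c = -4 + 2*(2*(9 + 2)) = -4 + 2*(2*11) = -4 + 2*22 = -4 + 44 = 40)
sqrt(-26 + c)*606 = sqrt(-26 + 40)*606 = sqrt(14)*606 = 606*sqrt(14)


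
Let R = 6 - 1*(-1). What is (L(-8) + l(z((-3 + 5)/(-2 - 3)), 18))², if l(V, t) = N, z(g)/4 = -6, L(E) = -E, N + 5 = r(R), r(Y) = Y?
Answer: 100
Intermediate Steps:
R = 7 (R = 6 + 1 = 7)
N = 2 (N = -5 + 7 = 2)
z(g) = -24 (z(g) = 4*(-6) = -24)
l(V, t) = 2
(L(-8) + l(z((-3 + 5)/(-2 - 3)), 18))² = (-1*(-8) + 2)² = (8 + 2)² = 10² = 100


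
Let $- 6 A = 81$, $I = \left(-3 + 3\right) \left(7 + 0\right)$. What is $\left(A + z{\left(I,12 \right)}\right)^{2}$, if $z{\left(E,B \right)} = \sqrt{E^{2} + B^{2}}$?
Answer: $\frac{9}{4} \approx 2.25$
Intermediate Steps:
$I = 0$ ($I = 0 \cdot 7 = 0$)
$A = - \frac{27}{2}$ ($A = \left(- \frac{1}{6}\right) 81 = - \frac{27}{2} \approx -13.5$)
$z{\left(E,B \right)} = \sqrt{B^{2} + E^{2}}$
$\left(A + z{\left(I,12 \right)}\right)^{2} = \left(- \frac{27}{2} + \sqrt{12^{2} + 0^{2}}\right)^{2} = \left(- \frac{27}{2} + \sqrt{144 + 0}\right)^{2} = \left(- \frac{27}{2} + \sqrt{144}\right)^{2} = \left(- \frac{27}{2} + 12\right)^{2} = \left(- \frac{3}{2}\right)^{2} = \frac{9}{4}$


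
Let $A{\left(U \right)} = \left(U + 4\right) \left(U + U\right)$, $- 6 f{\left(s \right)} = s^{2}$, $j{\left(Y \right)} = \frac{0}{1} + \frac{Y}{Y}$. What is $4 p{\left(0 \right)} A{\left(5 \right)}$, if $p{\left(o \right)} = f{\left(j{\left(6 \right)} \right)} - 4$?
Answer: $-1500$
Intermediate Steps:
$j{\left(Y \right)} = 1$ ($j{\left(Y \right)} = 0 \cdot 1 + 1 = 0 + 1 = 1$)
$f{\left(s \right)} = - \frac{s^{2}}{6}$
$A{\left(U \right)} = 2 U \left(4 + U\right)$ ($A{\left(U \right)} = \left(4 + U\right) 2 U = 2 U \left(4 + U\right)$)
$p{\left(o \right)} = - \frac{25}{6}$ ($p{\left(o \right)} = - \frac{1^{2}}{6} - 4 = \left(- \frac{1}{6}\right) 1 - 4 = - \frac{1}{6} - 4 = - \frac{25}{6}$)
$4 p{\left(0 \right)} A{\left(5 \right)} = 4 \left(- \frac{25}{6}\right) 2 \cdot 5 \left(4 + 5\right) = - \frac{50 \cdot 2 \cdot 5 \cdot 9}{3} = \left(- \frac{50}{3}\right) 90 = -1500$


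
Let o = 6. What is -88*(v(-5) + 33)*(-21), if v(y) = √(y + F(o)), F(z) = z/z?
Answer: 60984 + 3696*I ≈ 60984.0 + 3696.0*I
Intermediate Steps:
F(z) = 1
v(y) = √(1 + y) (v(y) = √(y + 1) = √(1 + y))
-88*(v(-5) + 33)*(-21) = -88*(√(1 - 5) + 33)*(-21) = -88*(√(-4) + 33)*(-21) = -88*(2*I + 33)*(-21) = -88*(33 + 2*I)*(-21) = (-2904 - 176*I)*(-21) = 60984 + 3696*I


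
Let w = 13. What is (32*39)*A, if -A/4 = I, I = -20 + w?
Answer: 34944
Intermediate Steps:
I = -7 (I = -20 + 13 = -7)
A = 28 (A = -4*(-7) = 28)
(32*39)*A = (32*39)*28 = 1248*28 = 34944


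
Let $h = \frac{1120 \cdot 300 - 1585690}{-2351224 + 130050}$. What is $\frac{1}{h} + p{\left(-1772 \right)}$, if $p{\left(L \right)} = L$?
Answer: $- \frac{1106114753}{624845} \approx -1770.2$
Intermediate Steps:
$h = \frac{624845}{1110587}$ ($h = \frac{336000 - 1585690}{-2221174} = \left(-1249690\right) \left(- \frac{1}{2221174}\right) = \frac{624845}{1110587} \approx 0.56263$)
$\frac{1}{h} + p{\left(-1772 \right)} = \frac{1}{\frac{624845}{1110587}} - 1772 = \frac{1110587}{624845} - 1772 = - \frac{1106114753}{624845}$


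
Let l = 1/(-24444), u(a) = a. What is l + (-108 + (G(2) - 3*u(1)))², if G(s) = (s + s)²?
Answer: 220607099/24444 ≈ 9025.0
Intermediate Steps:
G(s) = 4*s² (G(s) = (2*s)² = 4*s²)
l = -1/24444 ≈ -4.0910e-5
l + (-108 + (G(2) - 3*u(1)))² = -1/24444 + (-108 + (4*2² - 3*1))² = -1/24444 + (-108 + (4*4 - 3))² = -1/24444 + (-108 + (16 - 3))² = -1/24444 + (-108 + 13)² = -1/24444 + (-95)² = -1/24444 + 9025 = 220607099/24444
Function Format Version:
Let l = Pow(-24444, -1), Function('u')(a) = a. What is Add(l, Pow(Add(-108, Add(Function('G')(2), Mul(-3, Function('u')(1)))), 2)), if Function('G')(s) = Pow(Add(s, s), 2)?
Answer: Rational(220607099, 24444) ≈ 9025.0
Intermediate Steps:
Function('G')(s) = Mul(4, Pow(s, 2)) (Function('G')(s) = Pow(Mul(2, s), 2) = Mul(4, Pow(s, 2)))
l = Rational(-1, 24444) ≈ -4.0910e-5
Add(l, Pow(Add(-108, Add(Function('G')(2), Mul(-3, Function('u')(1)))), 2)) = Add(Rational(-1, 24444), Pow(Add(-108, Add(Mul(4, Pow(2, 2)), Mul(-3, 1))), 2)) = Add(Rational(-1, 24444), Pow(Add(-108, Add(Mul(4, 4), -3)), 2)) = Add(Rational(-1, 24444), Pow(Add(-108, Add(16, -3)), 2)) = Add(Rational(-1, 24444), Pow(Add(-108, 13), 2)) = Add(Rational(-1, 24444), Pow(-95, 2)) = Add(Rational(-1, 24444), 9025) = Rational(220607099, 24444)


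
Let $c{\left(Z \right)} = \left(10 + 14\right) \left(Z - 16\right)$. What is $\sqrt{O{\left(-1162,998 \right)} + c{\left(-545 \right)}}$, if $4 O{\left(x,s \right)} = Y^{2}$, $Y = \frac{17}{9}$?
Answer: $\frac{i \sqrt{4362047}}{18} \approx 116.03 i$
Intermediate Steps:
$Y = \frac{17}{9}$ ($Y = 17 \cdot \frac{1}{9} = \frac{17}{9} \approx 1.8889$)
$O{\left(x,s \right)} = \frac{289}{324}$ ($O{\left(x,s \right)} = \frac{\left(\frac{17}{9}\right)^{2}}{4} = \frac{1}{4} \cdot \frac{289}{81} = \frac{289}{324}$)
$c{\left(Z \right)} = -384 + 24 Z$ ($c{\left(Z \right)} = 24 \left(-16 + Z\right) = -384 + 24 Z$)
$\sqrt{O{\left(-1162,998 \right)} + c{\left(-545 \right)}} = \sqrt{\frac{289}{324} + \left(-384 + 24 \left(-545\right)\right)} = \sqrt{\frac{289}{324} - 13464} = \sqrt{- \frac{4362047}{324}} = \frac{i \sqrt{4362047}}{18}$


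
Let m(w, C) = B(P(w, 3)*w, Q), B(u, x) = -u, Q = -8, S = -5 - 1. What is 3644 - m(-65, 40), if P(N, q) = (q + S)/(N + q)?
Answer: 225733/62 ≈ 3640.9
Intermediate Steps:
S = -6
P(N, q) = (-6 + q)/(N + q) (P(N, q) = (q - 6)/(N + q) = (-6 + q)/(N + q))
m(w, C) = 3*w/(3 + w) (m(w, C) = -(-6 + 3)/(w + 3)*w = --3/(3 + w)*w = -(-3/(3 + w))*w = -(-3)*w/(3 + w) = 3*w/(3 + w))
3644 - m(-65, 40) = 3644 - 3*(-65)/(3 - 65) = 3644 - 3*(-65)/(-62) = 3644 - 3*(-65)*(-1)/62 = 3644 - 1*195/62 = 3644 - 195/62 = 225733/62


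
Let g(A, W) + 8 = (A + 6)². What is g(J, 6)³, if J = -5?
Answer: -343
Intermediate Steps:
g(A, W) = -8 + (6 + A)² (g(A, W) = -8 + (A + 6)² = -8 + (6 + A)²)
g(J, 6)³ = (-8 + (6 - 5)²)³ = (-8 + 1²)³ = (-8 + 1)³ = (-7)³ = -343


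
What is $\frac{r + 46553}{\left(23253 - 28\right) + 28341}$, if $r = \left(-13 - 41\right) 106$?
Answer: $\frac{40829}{51566} \approx 0.79178$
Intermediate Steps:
$r = -5724$ ($r = \left(-54\right) 106 = -5724$)
$\frac{r + 46553}{\left(23253 - 28\right) + 28341} = \frac{-5724 + 46553}{\left(23253 - 28\right) + 28341} = \frac{40829}{\left(23253 - 28\right) + 28341} = \frac{40829}{23225 + 28341} = \frac{40829}{51566}$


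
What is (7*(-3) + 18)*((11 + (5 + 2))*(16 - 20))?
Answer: 216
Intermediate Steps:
(7*(-3) + 18)*((11 + (5 + 2))*(16 - 20)) = (-21 + 18)*((11 + 7)*(-4)) = -54*(-4) = -3*(-72) = 216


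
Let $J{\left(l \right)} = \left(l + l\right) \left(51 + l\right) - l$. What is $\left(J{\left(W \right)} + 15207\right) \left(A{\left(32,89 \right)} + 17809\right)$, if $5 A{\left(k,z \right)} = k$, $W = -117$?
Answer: $\frac{2740721136}{5} \approx 5.4814 \cdot 10^{8}$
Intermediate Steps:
$A{\left(k,z \right)} = \frac{k}{5}$
$J{\left(l \right)} = - l + 2 l \left(51 + l\right)$ ($J{\left(l \right)} = 2 l \left(51 + l\right) - l = - l + 2 l \left(51 + l\right)$)
$\left(J{\left(W \right)} + 15207\right) \left(A{\left(32,89 \right)} + 17809\right) = \left(- 117 \left(101 + 2 \left(-117\right)\right) + 15207\right) \left(\frac{1}{5} \cdot 32 + 17809\right) = \left(- 117 \left(101 - 234\right) + 15207\right) \left(\frac{32}{5} + 17809\right) = \left(\left(-117\right) \left(-133\right) + 15207\right) \frac{89077}{5} = \left(15561 + 15207\right) \frac{89077}{5} = 30768 \cdot \frac{89077}{5} = \frac{2740721136}{5}$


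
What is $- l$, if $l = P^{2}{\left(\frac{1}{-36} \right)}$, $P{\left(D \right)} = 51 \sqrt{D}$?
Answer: $\frac{289}{4} \approx 72.25$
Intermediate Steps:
$l = - \frac{289}{4}$ ($l = \left(51 \sqrt{\frac{1}{-36}}\right)^{2} = \left(51 \sqrt{- \frac{1}{36}}\right)^{2} = \left(51 \frac{i}{6}\right)^{2} = \left(\frac{17 i}{2}\right)^{2} = - \frac{289}{4} \approx -72.25$)
$- l = \left(-1\right) \left(- \frac{289}{4}\right) = \frac{289}{4}$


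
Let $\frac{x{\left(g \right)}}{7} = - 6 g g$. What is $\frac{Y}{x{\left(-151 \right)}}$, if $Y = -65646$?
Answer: $\frac{1563}{22801} \approx 0.06855$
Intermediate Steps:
$x{\left(g \right)} = - 42 g^{2}$ ($x{\left(g \right)} = 7 - 6 g g = 7 \left(- 6 g^{2}\right) = - 42 g^{2}$)
$\frac{Y}{x{\left(-151 \right)}} = - \frac{65646}{\left(-42\right) \left(-151\right)^{2}} = - \frac{65646}{\left(-42\right) 22801} = - \frac{65646}{-957642} = \left(-65646\right) \left(- \frac{1}{957642}\right) = \frac{1563}{22801}$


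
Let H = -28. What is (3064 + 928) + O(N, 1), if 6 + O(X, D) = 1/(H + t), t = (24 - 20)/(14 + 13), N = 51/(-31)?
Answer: 2997445/752 ≈ 3986.0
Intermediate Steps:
N = -51/31 (N = 51*(-1/31) = -51/31 ≈ -1.6452)
t = 4/27 ≈ 0.14815
O(X, D) = -4539/752 (O(X, D) = -6 + 1/(-28 + 4/27) = -6 + 1/(-752/27) = -6 - 27/752 = -4539/752)
(3064 + 928) + O(N, 1) = (3064 + 928) - 4539/752 = 3992 - 4539/752 = 2997445/752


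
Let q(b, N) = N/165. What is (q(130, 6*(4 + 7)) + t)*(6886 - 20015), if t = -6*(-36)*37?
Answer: -524661098/5 ≈ -1.0493e+8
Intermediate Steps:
t = 7992 (t = 216*37 = 7992)
q(b, N) = N/165 (q(b, N) = N*(1/165) = N/165)
(q(130, 6*(4 + 7)) + t)*(6886 - 20015) = ((6*(4 + 7))/165 + 7992)*(6886 - 20015) = ((6*11)/165 + 7992)*(-13129) = ((1/165)*66 + 7992)*(-13129) = (2/5 + 7992)*(-13129) = (39962/5)*(-13129) = -524661098/5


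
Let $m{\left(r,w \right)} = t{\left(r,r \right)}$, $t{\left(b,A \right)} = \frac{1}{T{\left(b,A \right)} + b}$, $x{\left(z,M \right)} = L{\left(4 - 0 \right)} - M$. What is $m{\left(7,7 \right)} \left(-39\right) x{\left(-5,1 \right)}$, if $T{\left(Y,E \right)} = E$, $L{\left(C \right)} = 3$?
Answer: $- \frac{39}{7} \approx -5.5714$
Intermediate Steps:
$x{\left(z,M \right)} = 3 - M$
$t{\left(b,A \right)} = \frac{1}{A + b}$
$m{\left(r,w \right)} = \frac{1}{2 r}$ ($m{\left(r,w \right)} = \frac{1}{r + r} = \frac{1}{2 r}$)
$m{\left(7,7 \right)} \left(-39\right) x{\left(-5,1 \right)} = \frac{1}{2 \cdot 7} \left(-39\right) \left(3 - 1\right) = \frac{1}{2} \cdot \frac{1}{7} \left(-39\right) \left(3 - 1\right) = \frac{1}{14} \left(-39\right) 2 = \left(- \frac{39}{14}\right) 2 = - \frac{39}{7}$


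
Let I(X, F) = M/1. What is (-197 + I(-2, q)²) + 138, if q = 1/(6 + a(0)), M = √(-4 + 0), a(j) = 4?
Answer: -63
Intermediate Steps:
M = 2*I (M = √(-4) = 2*I ≈ 2.0*I)
q = ⅒ (q = 1/(6 + 4) = 1/10 = ⅒ ≈ 0.10000)
I(X, F) = 2*I (I(X, F) = (2*I)/1 = (2*I)*1 = 2*I)
(-197 + I(-2, q)²) + 138 = (-197 + (2*I)²) + 138 = (-197 - 4) + 138 = -201 + 138 = -63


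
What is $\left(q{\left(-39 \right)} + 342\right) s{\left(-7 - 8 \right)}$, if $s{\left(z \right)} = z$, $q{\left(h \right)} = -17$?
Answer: $-4875$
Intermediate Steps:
$\left(q{\left(-39 \right)} + 342\right) s{\left(-7 - 8 \right)} = \left(-17 + 342\right) \left(-7 - 8\right) = 325 \left(-7 - 8\right) = 325 \left(-15\right) = -4875$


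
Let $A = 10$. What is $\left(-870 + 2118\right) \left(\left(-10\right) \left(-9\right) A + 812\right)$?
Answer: $2136576$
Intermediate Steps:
$\left(-870 + 2118\right) \left(\left(-10\right) \left(-9\right) A + 812\right) = \left(-870 + 2118\right) \left(\left(-10\right) \left(-9\right) 10 + 812\right) = 1248 \left(90 \cdot 10 + 812\right) = 1248 \left(900 + 812\right) = 1248 \cdot 1712 = 2136576$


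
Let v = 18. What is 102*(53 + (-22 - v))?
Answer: 1326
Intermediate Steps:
102*(53 + (-22 - v)) = 102*(53 + (-22 - 1*18)) = 102*(53 + (-22 - 18)) = 102*(53 - 40) = 102*13 = 1326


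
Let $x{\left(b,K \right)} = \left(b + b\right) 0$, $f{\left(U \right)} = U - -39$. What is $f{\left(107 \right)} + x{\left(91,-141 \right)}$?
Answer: $146$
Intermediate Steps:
$f{\left(U \right)} = 39 + U$ ($f{\left(U \right)} = U + 39 = 39 + U$)
$x{\left(b,K \right)} = 0$ ($x{\left(b,K \right)} = 2 b 0 = 0$)
$f{\left(107 \right)} + x{\left(91,-141 \right)} = \left(39 + 107\right) + 0 = 146 + 0 = 146$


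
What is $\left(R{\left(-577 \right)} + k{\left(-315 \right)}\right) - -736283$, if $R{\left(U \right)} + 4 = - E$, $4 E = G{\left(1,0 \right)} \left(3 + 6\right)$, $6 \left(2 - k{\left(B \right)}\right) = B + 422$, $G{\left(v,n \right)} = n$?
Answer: $\frac{4417579}{6} \approx 7.3626 \cdot 10^{5}$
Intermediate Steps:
$k{\left(B \right)} = - \frac{205}{3} - \frac{B}{6}$ ($k{\left(B \right)} = 2 - \frac{B + 422}{6} = 2 - \frac{422 + B}{6} = 2 - \left(\frac{211}{3} + \frac{B}{6}\right) = - \frac{205}{3} - \frac{B}{6}$)
$E = 0$ ($E = \frac{0 \left(3 + 6\right)}{4} = \frac{0 \cdot 9}{4} = \frac{1}{4} \cdot 0 = 0$)
$R{\left(U \right)} = -4$ ($R{\left(U \right)} = -4 - 0 = -4 + 0 = -4$)
$\left(R{\left(-577 \right)} + k{\left(-315 \right)}\right) - -736283 = \left(-4 - \frac{95}{6}\right) - -736283 = \left(-4 + \left(- \frac{205}{3} + \frac{105}{2}\right)\right) + 736283 = \left(-4 - \frac{95}{6}\right) + 736283 = - \frac{119}{6} + 736283 = \frac{4417579}{6}$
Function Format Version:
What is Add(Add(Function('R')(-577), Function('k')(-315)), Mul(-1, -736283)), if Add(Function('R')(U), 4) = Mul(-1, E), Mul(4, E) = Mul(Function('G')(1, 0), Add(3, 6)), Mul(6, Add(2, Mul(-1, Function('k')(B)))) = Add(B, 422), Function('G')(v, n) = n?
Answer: Rational(4417579, 6) ≈ 7.3626e+5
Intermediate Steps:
Function('k')(B) = Add(Rational(-205, 3), Mul(Rational(-1, 6), B)) (Function('k')(B) = Add(2, Mul(Rational(-1, 6), Add(B, 422))) = Add(2, Mul(Rational(-1, 6), Add(422, B))) = Add(2, Add(Rational(-211, 3), Mul(Rational(-1, 6), B))) = Add(Rational(-205, 3), Mul(Rational(-1, 6), B)))
E = 0 (E = Mul(Rational(1, 4), Mul(0, Add(3, 6))) = Mul(Rational(1, 4), Mul(0, 9)) = Mul(Rational(1, 4), 0) = 0)
Function('R')(U) = -4 (Function('R')(U) = Add(-4, Mul(-1, 0)) = Add(-4, 0) = -4)
Add(Add(Function('R')(-577), Function('k')(-315)), Mul(-1, -736283)) = Add(Add(-4, Add(Rational(-205, 3), Mul(Rational(-1, 6), -315))), Mul(-1, -736283)) = Add(Add(-4, Add(Rational(-205, 3), Rational(105, 2))), 736283) = Add(Add(-4, Rational(-95, 6)), 736283) = Add(Rational(-119, 6), 736283) = Rational(4417579, 6)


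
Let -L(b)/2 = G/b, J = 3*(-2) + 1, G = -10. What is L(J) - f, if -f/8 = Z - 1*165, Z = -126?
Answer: -2332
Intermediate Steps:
f = 2328 (f = -8*(-126 - 1*165) = -8*(-126 - 165) = -8*(-291) = 2328)
J = -5 (J = -6 + 1 = -5)
L(b) = 20/b (L(b) = -(-20)/b = 20/b)
L(J) - f = 20/(-5) - 1*2328 = 20*(-⅕) - 2328 = -4 - 2328 = -2332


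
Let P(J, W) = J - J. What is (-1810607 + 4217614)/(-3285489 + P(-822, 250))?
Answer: -2407007/3285489 ≈ -0.73262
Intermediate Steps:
P(J, W) = 0
(-1810607 + 4217614)/(-3285489 + P(-822, 250)) = (-1810607 + 4217614)/(-3285489 + 0) = 2407007/(-3285489) = 2407007*(-1/3285489) = -2407007/3285489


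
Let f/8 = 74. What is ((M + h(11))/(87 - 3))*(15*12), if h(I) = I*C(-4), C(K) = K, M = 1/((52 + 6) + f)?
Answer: -85797/910 ≈ -94.282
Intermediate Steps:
f = 592 (f = 8*74 = 592)
M = 1/650 (M = 1/((52 + 6) + 592) = 1/(58 + 592) = 1/650 ≈ 0.0015385)
h(I) = -4*I (h(I) = I*(-4) = -4*I)
((M + h(11))/(87 - 3))*(15*12) = ((1/650 - 4*11)/(87 - 3))*(15*12) = ((1/650 - 44)/84)*180 = -28599/650*1/84*180 = -9533/18200*180 = -85797/910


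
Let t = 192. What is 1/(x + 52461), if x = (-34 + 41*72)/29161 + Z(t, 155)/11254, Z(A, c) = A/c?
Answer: 25433786785/1334284436363171 ≈ 1.9062e-5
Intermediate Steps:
x = 2547835286/25433786785 (x = (-34 + 41*72)/29161 + (192/155)/11254 = (-34 + 2952)*(1/29161) + (192*(1/155))*(1/11254) = 2918*(1/29161) + (192/155)*(1/11254) = 2918/29161 + 96/872185 = 2547835286/25433786785 ≈ 0.10018)
1/(x + 52461) = 1/(2547835286/25433786785 + 52461) = 1/(1334284436363171/25433786785) = 25433786785/1334284436363171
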